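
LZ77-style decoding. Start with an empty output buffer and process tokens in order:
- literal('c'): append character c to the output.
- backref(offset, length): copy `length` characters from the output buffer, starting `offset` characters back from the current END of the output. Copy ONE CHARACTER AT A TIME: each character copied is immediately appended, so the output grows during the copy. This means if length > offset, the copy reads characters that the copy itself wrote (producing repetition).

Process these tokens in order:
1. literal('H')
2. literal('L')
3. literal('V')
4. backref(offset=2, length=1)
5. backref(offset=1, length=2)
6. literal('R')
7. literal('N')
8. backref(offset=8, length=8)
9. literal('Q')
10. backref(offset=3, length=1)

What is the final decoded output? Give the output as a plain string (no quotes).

Answer: HLVLLLRNHLVLLLRNQR

Derivation:
Token 1: literal('H'). Output: "H"
Token 2: literal('L'). Output: "HL"
Token 3: literal('V'). Output: "HLV"
Token 4: backref(off=2, len=1). Copied 'L' from pos 1. Output: "HLVL"
Token 5: backref(off=1, len=2) (overlapping!). Copied 'LL' from pos 3. Output: "HLVLLL"
Token 6: literal('R'). Output: "HLVLLLR"
Token 7: literal('N'). Output: "HLVLLLRN"
Token 8: backref(off=8, len=8). Copied 'HLVLLLRN' from pos 0. Output: "HLVLLLRNHLVLLLRN"
Token 9: literal('Q'). Output: "HLVLLLRNHLVLLLRNQ"
Token 10: backref(off=3, len=1). Copied 'R' from pos 14. Output: "HLVLLLRNHLVLLLRNQR"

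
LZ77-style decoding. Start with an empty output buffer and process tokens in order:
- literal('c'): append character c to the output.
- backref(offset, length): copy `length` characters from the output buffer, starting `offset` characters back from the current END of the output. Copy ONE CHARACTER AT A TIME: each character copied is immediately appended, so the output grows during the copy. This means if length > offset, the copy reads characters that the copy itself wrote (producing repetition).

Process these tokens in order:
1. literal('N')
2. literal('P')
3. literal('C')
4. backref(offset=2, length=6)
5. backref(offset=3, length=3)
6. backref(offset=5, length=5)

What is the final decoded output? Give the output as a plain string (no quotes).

Answer: NPCPCPCPCCPCPCCPC

Derivation:
Token 1: literal('N'). Output: "N"
Token 2: literal('P'). Output: "NP"
Token 3: literal('C'). Output: "NPC"
Token 4: backref(off=2, len=6) (overlapping!). Copied 'PCPCPC' from pos 1. Output: "NPCPCPCPC"
Token 5: backref(off=3, len=3). Copied 'CPC' from pos 6. Output: "NPCPCPCPCCPC"
Token 6: backref(off=5, len=5). Copied 'PCCPC' from pos 7. Output: "NPCPCPCPCCPCPCCPC"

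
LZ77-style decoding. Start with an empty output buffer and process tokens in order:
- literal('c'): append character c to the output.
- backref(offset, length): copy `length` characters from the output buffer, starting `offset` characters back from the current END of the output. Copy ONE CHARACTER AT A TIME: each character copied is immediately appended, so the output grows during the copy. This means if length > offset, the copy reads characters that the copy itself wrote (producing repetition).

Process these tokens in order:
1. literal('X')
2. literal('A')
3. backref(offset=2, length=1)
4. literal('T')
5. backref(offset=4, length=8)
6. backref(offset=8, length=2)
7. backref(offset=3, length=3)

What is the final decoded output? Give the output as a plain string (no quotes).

Token 1: literal('X'). Output: "X"
Token 2: literal('A'). Output: "XA"
Token 3: backref(off=2, len=1). Copied 'X' from pos 0. Output: "XAX"
Token 4: literal('T'). Output: "XAXT"
Token 5: backref(off=4, len=8) (overlapping!). Copied 'XAXTXAXT' from pos 0. Output: "XAXTXAXTXAXT"
Token 6: backref(off=8, len=2). Copied 'XA' from pos 4. Output: "XAXTXAXTXAXTXA"
Token 7: backref(off=3, len=3). Copied 'TXA' from pos 11. Output: "XAXTXAXTXAXTXATXA"

Answer: XAXTXAXTXAXTXATXA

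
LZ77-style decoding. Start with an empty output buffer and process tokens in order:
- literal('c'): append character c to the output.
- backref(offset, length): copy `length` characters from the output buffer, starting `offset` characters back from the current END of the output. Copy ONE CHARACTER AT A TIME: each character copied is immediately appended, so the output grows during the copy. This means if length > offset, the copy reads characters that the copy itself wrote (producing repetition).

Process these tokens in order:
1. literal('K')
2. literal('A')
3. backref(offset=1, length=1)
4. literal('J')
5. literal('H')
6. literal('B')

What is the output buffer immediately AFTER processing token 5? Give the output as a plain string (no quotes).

Token 1: literal('K'). Output: "K"
Token 2: literal('A'). Output: "KA"
Token 3: backref(off=1, len=1). Copied 'A' from pos 1. Output: "KAA"
Token 4: literal('J'). Output: "KAAJ"
Token 5: literal('H'). Output: "KAAJH"

Answer: KAAJH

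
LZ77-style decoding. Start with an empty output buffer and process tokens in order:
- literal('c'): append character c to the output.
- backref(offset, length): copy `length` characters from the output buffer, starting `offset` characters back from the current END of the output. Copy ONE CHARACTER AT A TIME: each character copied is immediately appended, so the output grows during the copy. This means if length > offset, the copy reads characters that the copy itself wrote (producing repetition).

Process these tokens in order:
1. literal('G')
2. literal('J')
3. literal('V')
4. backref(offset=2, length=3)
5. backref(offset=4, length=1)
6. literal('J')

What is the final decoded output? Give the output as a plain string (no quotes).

Answer: GJVJVJVJ

Derivation:
Token 1: literal('G'). Output: "G"
Token 2: literal('J'). Output: "GJ"
Token 3: literal('V'). Output: "GJV"
Token 4: backref(off=2, len=3) (overlapping!). Copied 'JVJ' from pos 1. Output: "GJVJVJ"
Token 5: backref(off=4, len=1). Copied 'V' from pos 2. Output: "GJVJVJV"
Token 6: literal('J'). Output: "GJVJVJVJ"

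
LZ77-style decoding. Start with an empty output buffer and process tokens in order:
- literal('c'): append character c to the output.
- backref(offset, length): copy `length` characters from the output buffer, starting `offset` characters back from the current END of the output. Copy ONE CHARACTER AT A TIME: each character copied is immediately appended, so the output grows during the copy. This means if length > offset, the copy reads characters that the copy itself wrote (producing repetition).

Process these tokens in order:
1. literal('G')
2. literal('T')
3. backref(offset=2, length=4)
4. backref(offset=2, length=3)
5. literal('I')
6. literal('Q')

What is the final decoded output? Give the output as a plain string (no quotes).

Token 1: literal('G'). Output: "G"
Token 2: literal('T'). Output: "GT"
Token 3: backref(off=2, len=4) (overlapping!). Copied 'GTGT' from pos 0. Output: "GTGTGT"
Token 4: backref(off=2, len=3) (overlapping!). Copied 'GTG' from pos 4. Output: "GTGTGTGTG"
Token 5: literal('I'). Output: "GTGTGTGTGI"
Token 6: literal('Q'). Output: "GTGTGTGTGIQ"

Answer: GTGTGTGTGIQ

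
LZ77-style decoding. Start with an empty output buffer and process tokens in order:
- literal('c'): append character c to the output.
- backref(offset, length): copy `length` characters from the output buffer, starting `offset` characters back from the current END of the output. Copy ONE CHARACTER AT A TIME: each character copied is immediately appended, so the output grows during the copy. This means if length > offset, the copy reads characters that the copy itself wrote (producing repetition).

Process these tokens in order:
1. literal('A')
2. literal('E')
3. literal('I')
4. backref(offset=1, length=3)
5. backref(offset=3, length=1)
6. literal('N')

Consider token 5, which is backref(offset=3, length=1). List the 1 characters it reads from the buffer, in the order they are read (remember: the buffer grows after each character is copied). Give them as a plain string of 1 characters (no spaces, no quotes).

Token 1: literal('A'). Output: "A"
Token 2: literal('E'). Output: "AE"
Token 3: literal('I'). Output: "AEI"
Token 4: backref(off=1, len=3) (overlapping!). Copied 'III' from pos 2. Output: "AEIIII"
Token 5: backref(off=3, len=1). Buffer before: "AEIIII" (len 6)
  byte 1: read out[3]='I', append. Buffer now: "AEIIIII"

Answer: I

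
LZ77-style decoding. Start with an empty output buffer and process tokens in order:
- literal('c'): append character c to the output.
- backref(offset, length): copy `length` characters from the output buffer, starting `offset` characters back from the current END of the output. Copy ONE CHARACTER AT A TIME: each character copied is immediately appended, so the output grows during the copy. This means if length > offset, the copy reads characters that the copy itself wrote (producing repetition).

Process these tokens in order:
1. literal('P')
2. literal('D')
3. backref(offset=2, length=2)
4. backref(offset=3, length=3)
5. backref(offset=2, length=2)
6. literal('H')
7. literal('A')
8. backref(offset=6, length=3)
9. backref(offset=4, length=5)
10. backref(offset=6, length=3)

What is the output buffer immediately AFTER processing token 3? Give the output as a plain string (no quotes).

Answer: PDPD

Derivation:
Token 1: literal('P'). Output: "P"
Token 2: literal('D'). Output: "PD"
Token 3: backref(off=2, len=2). Copied 'PD' from pos 0. Output: "PDPD"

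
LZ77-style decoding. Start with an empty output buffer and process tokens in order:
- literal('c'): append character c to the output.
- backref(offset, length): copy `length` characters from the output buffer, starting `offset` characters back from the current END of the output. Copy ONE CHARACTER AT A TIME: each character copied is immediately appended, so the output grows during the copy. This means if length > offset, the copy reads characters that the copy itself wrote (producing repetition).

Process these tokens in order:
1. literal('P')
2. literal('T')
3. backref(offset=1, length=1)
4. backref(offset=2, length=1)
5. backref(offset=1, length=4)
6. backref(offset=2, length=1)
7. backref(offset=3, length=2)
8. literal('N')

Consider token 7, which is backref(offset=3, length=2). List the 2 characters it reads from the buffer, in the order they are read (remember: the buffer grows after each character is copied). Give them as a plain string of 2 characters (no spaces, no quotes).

Token 1: literal('P'). Output: "P"
Token 2: literal('T'). Output: "PT"
Token 3: backref(off=1, len=1). Copied 'T' from pos 1. Output: "PTT"
Token 4: backref(off=2, len=1). Copied 'T' from pos 1. Output: "PTTT"
Token 5: backref(off=1, len=4) (overlapping!). Copied 'TTTT' from pos 3. Output: "PTTTTTTT"
Token 6: backref(off=2, len=1). Copied 'T' from pos 6. Output: "PTTTTTTTT"
Token 7: backref(off=3, len=2). Buffer before: "PTTTTTTTT" (len 9)
  byte 1: read out[6]='T', append. Buffer now: "PTTTTTTTTT"
  byte 2: read out[7]='T', append. Buffer now: "PTTTTTTTTTT"

Answer: TT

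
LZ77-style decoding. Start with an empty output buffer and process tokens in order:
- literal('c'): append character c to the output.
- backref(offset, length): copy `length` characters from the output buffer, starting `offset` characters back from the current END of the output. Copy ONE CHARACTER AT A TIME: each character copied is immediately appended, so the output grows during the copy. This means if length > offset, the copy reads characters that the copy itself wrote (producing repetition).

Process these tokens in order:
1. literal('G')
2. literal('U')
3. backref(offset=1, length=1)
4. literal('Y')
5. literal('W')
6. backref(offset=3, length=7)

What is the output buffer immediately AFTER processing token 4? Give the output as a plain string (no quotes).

Answer: GUUY

Derivation:
Token 1: literal('G'). Output: "G"
Token 2: literal('U'). Output: "GU"
Token 3: backref(off=1, len=1). Copied 'U' from pos 1. Output: "GUU"
Token 4: literal('Y'). Output: "GUUY"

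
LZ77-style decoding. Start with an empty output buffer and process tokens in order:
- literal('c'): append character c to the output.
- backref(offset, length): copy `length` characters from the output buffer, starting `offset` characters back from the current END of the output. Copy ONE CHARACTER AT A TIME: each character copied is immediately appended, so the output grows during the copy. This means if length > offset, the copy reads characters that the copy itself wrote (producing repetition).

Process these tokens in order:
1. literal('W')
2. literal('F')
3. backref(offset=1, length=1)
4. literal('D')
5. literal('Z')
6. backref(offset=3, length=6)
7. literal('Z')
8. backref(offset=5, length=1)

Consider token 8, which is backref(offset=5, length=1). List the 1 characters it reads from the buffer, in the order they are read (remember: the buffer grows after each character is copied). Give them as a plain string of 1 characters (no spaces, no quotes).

Token 1: literal('W'). Output: "W"
Token 2: literal('F'). Output: "WF"
Token 3: backref(off=1, len=1). Copied 'F' from pos 1. Output: "WFF"
Token 4: literal('D'). Output: "WFFD"
Token 5: literal('Z'). Output: "WFFDZ"
Token 6: backref(off=3, len=6) (overlapping!). Copied 'FDZFDZ' from pos 2. Output: "WFFDZFDZFDZ"
Token 7: literal('Z'). Output: "WFFDZFDZFDZZ"
Token 8: backref(off=5, len=1). Buffer before: "WFFDZFDZFDZZ" (len 12)
  byte 1: read out[7]='Z', append. Buffer now: "WFFDZFDZFDZZZ"

Answer: Z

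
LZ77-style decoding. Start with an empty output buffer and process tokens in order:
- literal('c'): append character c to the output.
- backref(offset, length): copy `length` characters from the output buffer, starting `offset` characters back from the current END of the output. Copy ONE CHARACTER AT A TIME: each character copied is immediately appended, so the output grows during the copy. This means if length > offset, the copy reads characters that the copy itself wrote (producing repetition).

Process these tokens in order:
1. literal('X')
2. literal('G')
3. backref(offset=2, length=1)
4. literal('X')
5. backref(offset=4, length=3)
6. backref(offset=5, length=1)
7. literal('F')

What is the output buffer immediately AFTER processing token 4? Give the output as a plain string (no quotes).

Token 1: literal('X'). Output: "X"
Token 2: literal('G'). Output: "XG"
Token 3: backref(off=2, len=1). Copied 'X' from pos 0. Output: "XGX"
Token 4: literal('X'). Output: "XGXX"

Answer: XGXX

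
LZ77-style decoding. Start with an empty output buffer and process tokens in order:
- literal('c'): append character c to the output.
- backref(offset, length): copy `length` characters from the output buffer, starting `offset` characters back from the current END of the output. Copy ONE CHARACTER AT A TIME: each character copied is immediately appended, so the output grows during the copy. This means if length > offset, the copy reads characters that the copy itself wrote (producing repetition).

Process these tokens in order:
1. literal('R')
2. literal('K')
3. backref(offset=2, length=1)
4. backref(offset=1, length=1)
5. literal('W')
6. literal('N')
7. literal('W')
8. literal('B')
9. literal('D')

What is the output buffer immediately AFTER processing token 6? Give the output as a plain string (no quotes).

Token 1: literal('R'). Output: "R"
Token 2: literal('K'). Output: "RK"
Token 3: backref(off=2, len=1). Copied 'R' from pos 0. Output: "RKR"
Token 4: backref(off=1, len=1). Copied 'R' from pos 2. Output: "RKRR"
Token 5: literal('W'). Output: "RKRRW"
Token 6: literal('N'). Output: "RKRRWN"

Answer: RKRRWN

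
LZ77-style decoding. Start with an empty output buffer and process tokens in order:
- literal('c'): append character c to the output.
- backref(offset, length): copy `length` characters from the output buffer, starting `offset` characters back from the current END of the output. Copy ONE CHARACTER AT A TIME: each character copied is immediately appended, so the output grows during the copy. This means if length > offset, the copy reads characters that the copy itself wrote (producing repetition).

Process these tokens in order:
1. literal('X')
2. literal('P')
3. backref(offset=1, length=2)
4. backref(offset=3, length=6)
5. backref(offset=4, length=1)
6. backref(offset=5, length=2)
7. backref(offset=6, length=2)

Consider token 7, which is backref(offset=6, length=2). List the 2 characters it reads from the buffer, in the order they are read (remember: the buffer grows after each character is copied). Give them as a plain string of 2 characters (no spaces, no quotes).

Token 1: literal('X'). Output: "X"
Token 2: literal('P'). Output: "XP"
Token 3: backref(off=1, len=2) (overlapping!). Copied 'PP' from pos 1. Output: "XPPP"
Token 4: backref(off=3, len=6) (overlapping!). Copied 'PPPPPP' from pos 1. Output: "XPPPPPPPPP"
Token 5: backref(off=4, len=1). Copied 'P' from pos 6. Output: "XPPPPPPPPPP"
Token 6: backref(off=5, len=2). Copied 'PP' from pos 6. Output: "XPPPPPPPPPPPP"
Token 7: backref(off=6, len=2). Buffer before: "XPPPPPPPPPPPP" (len 13)
  byte 1: read out[7]='P', append. Buffer now: "XPPPPPPPPPPPPP"
  byte 2: read out[8]='P', append. Buffer now: "XPPPPPPPPPPPPPP"

Answer: PP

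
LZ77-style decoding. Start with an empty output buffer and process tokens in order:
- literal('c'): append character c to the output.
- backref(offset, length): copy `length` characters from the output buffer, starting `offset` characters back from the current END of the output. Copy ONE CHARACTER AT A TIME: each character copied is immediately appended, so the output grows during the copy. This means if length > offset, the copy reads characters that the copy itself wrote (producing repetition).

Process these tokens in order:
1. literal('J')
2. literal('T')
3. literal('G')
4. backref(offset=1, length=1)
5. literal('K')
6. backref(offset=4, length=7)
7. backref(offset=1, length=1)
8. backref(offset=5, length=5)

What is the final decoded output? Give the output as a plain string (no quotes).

Token 1: literal('J'). Output: "J"
Token 2: literal('T'). Output: "JT"
Token 3: literal('G'). Output: "JTG"
Token 4: backref(off=1, len=1). Copied 'G' from pos 2. Output: "JTGG"
Token 5: literal('K'). Output: "JTGGK"
Token 6: backref(off=4, len=7) (overlapping!). Copied 'TGGKTGG' from pos 1. Output: "JTGGKTGGKTGG"
Token 7: backref(off=1, len=1). Copied 'G' from pos 11. Output: "JTGGKTGGKTGGG"
Token 8: backref(off=5, len=5). Copied 'KTGGG' from pos 8. Output: "JTGGKTGGKTGGGKTGGG"

Answer: JTGGKTGGKTGGGKTGGG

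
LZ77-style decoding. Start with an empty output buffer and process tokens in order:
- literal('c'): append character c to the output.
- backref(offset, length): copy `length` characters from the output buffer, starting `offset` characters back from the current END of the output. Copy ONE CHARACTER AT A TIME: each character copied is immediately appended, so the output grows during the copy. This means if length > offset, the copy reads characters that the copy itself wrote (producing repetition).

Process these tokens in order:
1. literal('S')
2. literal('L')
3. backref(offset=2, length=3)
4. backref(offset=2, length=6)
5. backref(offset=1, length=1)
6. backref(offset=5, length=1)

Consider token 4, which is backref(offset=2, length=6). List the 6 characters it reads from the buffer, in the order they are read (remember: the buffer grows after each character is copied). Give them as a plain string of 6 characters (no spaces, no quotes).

Token 1: literal('S'). Output: "S"
Token 2: literal('L'). Output: "SL"
Token 3: backref(off=2, len=3) (overlapping!). Copied 'SLS' from pos 0. Output: "SLSLS"
Token 4: backref(off=2, len=6). Buffer before: "SLSLS" (len 5)
  byte 1: read out[3]='L', append. Buffer now: "SLSLSL"
  byte 2: read out[4]='S', append. Buffer now: "SLSLSLS"
  byte 3: read out[5]='L', append. Buffer now: "SLSLSLSL"
  byte 4: read out[6]='S', append. Buffer now: "SLSLSLSLS"
  byte 5: read out[7]='L', append. Buffer now: "SLSLSLSLSL"
  byte 6: read out[8]='S', append. Buffer now: "SLSLSLSLSLS"

Answer: LSLSLS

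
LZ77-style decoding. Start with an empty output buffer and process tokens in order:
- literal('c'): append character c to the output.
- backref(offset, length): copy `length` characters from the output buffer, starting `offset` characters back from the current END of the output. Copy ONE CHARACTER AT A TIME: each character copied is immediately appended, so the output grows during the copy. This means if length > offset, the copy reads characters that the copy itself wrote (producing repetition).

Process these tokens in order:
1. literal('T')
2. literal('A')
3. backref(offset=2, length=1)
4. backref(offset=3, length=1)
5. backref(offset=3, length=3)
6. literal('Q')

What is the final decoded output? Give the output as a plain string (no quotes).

Token 1: literal('T'). Output: "T"
Token 2: literal('A'). Output: "TA"
Token 3: backref(off=2, len=1). Copied 'T' from pos 0. Output: "TAT"
Token 4: backref(off=3, len=1). Copied 'T' from pos 0. Output: "TATT"
Token 5: backref(off=3, len=3). Copied 'ATT' from pos 1. Output: "TATTATT"
Token 6: literal('Q'). Output: "TATTATTQ"

Answer: TATTATTQ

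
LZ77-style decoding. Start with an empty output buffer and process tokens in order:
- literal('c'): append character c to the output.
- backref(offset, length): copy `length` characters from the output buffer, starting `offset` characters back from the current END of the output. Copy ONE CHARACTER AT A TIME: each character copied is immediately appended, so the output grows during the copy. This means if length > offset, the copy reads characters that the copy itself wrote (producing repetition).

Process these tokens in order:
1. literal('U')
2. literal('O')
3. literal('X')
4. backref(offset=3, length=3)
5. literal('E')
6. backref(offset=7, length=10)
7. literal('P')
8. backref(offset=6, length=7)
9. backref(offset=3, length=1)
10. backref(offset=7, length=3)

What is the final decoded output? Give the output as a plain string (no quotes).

Answer: UOXUOXEUOXUOXEUOXPXEUOXPXXEUO

Derivation:
Token 1: literal('U'). Output: "U"
Token 2: literal('O'). Output: "UO"
Token 3: literal('X'). Output: "UOX"
Token 4: backref(off=3, len=3). Copied 'UOX' from pos 0. Output: "UOXUOX"
Token 5: literal('E'). Output: "UOXUOXE"
Token 6: backref(off=7, len=10) (overlapping!). Copied 'UOXUOXEUOX' from pos 0. Output: "UOXUOXEUOXUOXEUOX"
Token 7: literal('P'). Output: "UOXUOXEUOXUOXEUOXP"
Token 8: backref(off=6, len=7) (overlapping!). Copied 'XEUOXPX' from pos 12. Output: "UOXUOXEUOXUOXEUOXPXEUOXPX"
Token 9: backref(off=3, len=1). Copied 'X' from pos 22. Output: "UOXUOXEUOXUOXEUOXPXEUOXPXX"
Token 10: backref(off=7, len=3). Copied 'EUO' from pos 19. Output: "UOXUOXEUOXUOXEUOXPXEUOXPXXEUO"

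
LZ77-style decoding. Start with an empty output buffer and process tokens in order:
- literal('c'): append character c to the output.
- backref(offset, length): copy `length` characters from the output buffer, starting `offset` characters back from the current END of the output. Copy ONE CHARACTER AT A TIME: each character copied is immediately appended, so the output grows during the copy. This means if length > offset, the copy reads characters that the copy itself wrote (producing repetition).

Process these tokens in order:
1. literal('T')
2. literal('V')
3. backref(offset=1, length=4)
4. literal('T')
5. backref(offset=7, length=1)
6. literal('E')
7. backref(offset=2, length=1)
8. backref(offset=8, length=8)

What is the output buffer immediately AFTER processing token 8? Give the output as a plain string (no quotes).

Answer: TVVVVVTTETVVVVTTET

Derivation:
Token 1: literal('T'). Output: "T"
Token 2: literal('V'). Output: "TV"
Token 3: backref(off=1, len=4) (overlapping!). Copied 'VVVV' from pos 1. Output: "TVVVVV"
Token 4: literal('T'). Output: "TVVVVVT"
Token 5: backref(off=7, len=1). Copied 'T' from pos 0. Output: "TVVVVVTT"
Token 6: literal('E'). Output: "TVVVVVTTE"
Token 7: backref(off=2, len=1). Copied 'T' from pos 7. Output: "TVVVVVTTET"
Token 8: backref(off=8, len=8). Copied 'VVVVTTET' from pos 2. Output: "TVVVVVTTETVVVVTTET"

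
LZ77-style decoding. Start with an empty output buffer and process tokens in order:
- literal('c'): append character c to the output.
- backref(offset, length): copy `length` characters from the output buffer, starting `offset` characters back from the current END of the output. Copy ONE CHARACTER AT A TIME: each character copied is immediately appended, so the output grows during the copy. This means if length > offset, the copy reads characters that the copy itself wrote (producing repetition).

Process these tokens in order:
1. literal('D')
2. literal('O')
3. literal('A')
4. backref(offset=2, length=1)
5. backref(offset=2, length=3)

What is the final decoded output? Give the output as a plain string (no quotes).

Token 1: literal('D'). Output: "D"
Token 2: literal('O'). Output: "DO"
Token 3: literal('A'). Output: "DOA"
Token 4: backref(off=2, len=1). Copied 'O' from pos 1. Output: "DOAO"
Token 5: backref(off=2, len=3) (overlapping!). Copied 'AOA' from pos 2. Output: "DOAOAOA"

Answer: DOAOAOA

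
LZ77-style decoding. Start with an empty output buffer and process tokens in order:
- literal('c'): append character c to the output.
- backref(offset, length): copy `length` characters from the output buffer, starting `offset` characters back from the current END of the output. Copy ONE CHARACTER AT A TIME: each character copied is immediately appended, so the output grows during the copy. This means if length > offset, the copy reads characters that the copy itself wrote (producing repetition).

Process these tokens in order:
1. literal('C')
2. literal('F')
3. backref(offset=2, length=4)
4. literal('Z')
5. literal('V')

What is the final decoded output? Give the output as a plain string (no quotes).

Answer: CFCFCFZV

Derivation:
Token 1: literal('C'). Output: "C"
Token 2: literal('F'). Output: "CF"
Token 3: backref(off=2, len=4) (overlapping!). Copied 'CFCF' from pos 0. Output: "CFCFCF"
Token 4: literal('Z'). Output: "CFCFCFZ"
Token 5: literal('V'). Output: "CFCFCFZV"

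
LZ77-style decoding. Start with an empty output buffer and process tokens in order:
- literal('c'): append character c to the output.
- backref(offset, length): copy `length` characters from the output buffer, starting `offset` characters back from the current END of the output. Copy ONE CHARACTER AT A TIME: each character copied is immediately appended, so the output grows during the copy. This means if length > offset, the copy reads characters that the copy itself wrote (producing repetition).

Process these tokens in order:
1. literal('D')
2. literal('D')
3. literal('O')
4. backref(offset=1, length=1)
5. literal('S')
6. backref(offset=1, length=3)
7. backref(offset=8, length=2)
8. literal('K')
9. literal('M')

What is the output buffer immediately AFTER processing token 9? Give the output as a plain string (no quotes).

Token 1: literal('D'). Output: "D"
Token 2: literal('D'). Output: "DD"
Token 3: literal('O'). Output: "DDO"
Token 4: backref(off=1, len=1). Copied 'O' from pos 2. Output: "DDOO"
Token 5: literal('S'). Output: "DDOOS"
Token 6: backref(off=1, len=3) (overlapping!). Copied 'SSS' from pos 4. Output: "DDOOSSSS"
Token 7: backref(off=8, len=2). Copied 'DD' from pos 0. Output: "DDOOSSSSDD"
Token 8: literal('K'). Output: "DDOOSSSSDDK"
Token 9: literal('M'). Output: "DDOOSSSSDDKM"

Answer: DDOOSSSSDDKM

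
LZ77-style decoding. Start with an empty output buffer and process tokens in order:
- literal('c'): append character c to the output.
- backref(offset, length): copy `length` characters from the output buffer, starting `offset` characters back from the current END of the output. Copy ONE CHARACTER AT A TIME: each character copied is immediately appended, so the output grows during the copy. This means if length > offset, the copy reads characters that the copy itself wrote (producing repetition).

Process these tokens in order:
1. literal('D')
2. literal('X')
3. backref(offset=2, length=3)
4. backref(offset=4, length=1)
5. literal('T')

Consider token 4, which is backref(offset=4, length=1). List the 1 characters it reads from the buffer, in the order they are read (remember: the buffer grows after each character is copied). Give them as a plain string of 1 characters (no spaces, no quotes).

Answer: X

Derivation:
Token 1: literal('D'). Output: "D"
Token 2: literal('X'). Output: "DX"
Token 3: backref(off=2, len=3) (overlapping!). Copied 'DXD' from pos 0. Output: "DXDXD"
Token 4: backref(off=4, len=1). Buffer before: "DXDXD" (len 5)
  byte 1: read out[1]='X', append. Buffer now: "DXDXDX"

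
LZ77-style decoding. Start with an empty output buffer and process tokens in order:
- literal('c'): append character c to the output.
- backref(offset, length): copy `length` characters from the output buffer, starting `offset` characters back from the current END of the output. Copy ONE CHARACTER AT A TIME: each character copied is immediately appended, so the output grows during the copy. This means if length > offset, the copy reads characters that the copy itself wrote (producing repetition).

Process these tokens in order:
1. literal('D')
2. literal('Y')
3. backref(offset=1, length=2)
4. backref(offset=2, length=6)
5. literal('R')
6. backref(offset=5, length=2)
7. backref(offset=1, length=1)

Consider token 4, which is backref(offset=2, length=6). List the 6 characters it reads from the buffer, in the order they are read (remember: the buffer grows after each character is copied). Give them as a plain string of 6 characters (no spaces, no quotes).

Answer: YYYYYY

Derivation:
Token 1: literal('D'). Output: "D"
Token 2: literal('Y'). Output: "DY"
Token 3: backref(off=1, len=2) (overlapping!). Copied 'YY' from pos 1. Output: "DYYY"
Token 4: backref(off=2, len=6). Buffer before: "DYYY" (len 4)
  byte 1: read out[2]='Y', append. Buffer now: "DYYYY"
  byte 2: read out[3]='Y', append. Buffer now: "DYYYYY"
  byte 3: read out[4]='Y', append. Buffer now: "DYYYYYY"
  byte 4: read out[5]='Y', append. Buffer now: "DYYYYYYY"
  byte 5: read out[6]='Y', append. Buffer now: "DYYYYYYYY"
  byte 6: read out[7]='Y', append. Buffer now: "DYYYYYYYYY"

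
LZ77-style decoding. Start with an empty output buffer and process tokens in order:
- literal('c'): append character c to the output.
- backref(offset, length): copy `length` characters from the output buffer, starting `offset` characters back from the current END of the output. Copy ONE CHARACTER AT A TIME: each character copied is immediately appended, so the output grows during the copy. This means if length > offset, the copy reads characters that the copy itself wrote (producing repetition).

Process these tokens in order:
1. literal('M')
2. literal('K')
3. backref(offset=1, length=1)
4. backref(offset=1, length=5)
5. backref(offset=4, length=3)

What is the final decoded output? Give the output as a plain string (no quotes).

Answer: MKKKKKKKKKK

Derivation:
Token 1: literal('M'). Output: "M"
Token 2: literal('K'). Output: "MK"
Token 3: backref(off=1, len=1). Copied 'K' from pos 1. Output: "MKK"
Token 4: backref(off=1, len=5) (overlapping!). Copied 'KKKKK' from pos 2. Output: "MKKKKKKK"
Token 5: backref(off=4, len=3). Copied 'KKK' from pos 4. Output: "MKKKKKKKKKK"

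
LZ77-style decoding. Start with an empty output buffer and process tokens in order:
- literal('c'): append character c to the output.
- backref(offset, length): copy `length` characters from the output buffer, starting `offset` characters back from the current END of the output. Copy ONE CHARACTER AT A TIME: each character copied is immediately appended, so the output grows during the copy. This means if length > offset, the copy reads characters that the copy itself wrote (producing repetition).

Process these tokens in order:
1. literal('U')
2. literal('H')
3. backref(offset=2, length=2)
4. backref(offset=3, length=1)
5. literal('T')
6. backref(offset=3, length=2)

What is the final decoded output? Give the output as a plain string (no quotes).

Token 1: literal('U'). Output: "U"
Token 2: literal('H'). Output: "UH"
Token 3: backref(off=2, len=2). Copied 'UH' from pos 0. Output: "UHUH"
Token 4: backref(off=3, len=1). Copied 'H' from pos 1. Output: "UHUHH"
Token 5: literal('T'). Output: "UHUHHT"
Token 6: backref(off=3, len=2). Copied 'HH' from pos 3. Output: "UHUHHTHH"

Answer: UHUHHTHH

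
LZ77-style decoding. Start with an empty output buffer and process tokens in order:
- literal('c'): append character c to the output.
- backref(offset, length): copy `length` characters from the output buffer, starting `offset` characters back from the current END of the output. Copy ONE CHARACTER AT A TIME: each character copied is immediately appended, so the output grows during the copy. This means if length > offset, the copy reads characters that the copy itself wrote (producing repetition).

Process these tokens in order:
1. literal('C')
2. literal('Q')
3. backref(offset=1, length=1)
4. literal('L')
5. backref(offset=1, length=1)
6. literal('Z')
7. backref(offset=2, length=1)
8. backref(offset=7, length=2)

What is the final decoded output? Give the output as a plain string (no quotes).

Token 1: literal('C'). Output: "C"
Token 2: literal('Q'). Output: "CQ"
Token 3: backref(off=1, len=1). Copied 'Q' from pos 1. Output: "CQQ"
Token 4: literal('L'). Output: "CQQL"
Token 5: backref(off=1, len=1). Copied 'L' from pos 3. Output: "CQQLL"
Token 6: literal('Z'). Output: "CQQLLZ"
Token 7: backref(off=2, len=1). Copied 'L' from pos 4. Output: "CQQLLZL"
Token 8: backref(off=7, len=2). Copied 'CQ' from pos 0. Output: "CQQLLZLCQ"

Answer: CQQLLZLCQ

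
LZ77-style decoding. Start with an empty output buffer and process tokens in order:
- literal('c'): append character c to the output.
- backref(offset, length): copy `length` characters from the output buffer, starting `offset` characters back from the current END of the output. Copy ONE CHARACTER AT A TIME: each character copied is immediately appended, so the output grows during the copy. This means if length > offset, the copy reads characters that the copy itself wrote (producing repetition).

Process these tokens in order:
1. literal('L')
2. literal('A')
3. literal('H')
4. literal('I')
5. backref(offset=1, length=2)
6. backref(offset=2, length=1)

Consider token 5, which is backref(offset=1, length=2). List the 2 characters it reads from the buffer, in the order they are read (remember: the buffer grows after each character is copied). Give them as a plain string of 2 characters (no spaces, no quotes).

Answer: II

Derivation:
Token 1: literal('L'). Output: "L"
Token 2: literal('A'). Output: "LA"
Token 3: literal('H'). Output: "LAH"
Token 4: literal('I'). Output: "LAHI"
Token 5: backref(off=1, len=2). Buffer before: "LAHI" (len 4)
  byte 1: read out[3]='I', append. Buffer now: "LAHII"
  byte 2: read out[4]='I', append. Buffer now: "LAHIII"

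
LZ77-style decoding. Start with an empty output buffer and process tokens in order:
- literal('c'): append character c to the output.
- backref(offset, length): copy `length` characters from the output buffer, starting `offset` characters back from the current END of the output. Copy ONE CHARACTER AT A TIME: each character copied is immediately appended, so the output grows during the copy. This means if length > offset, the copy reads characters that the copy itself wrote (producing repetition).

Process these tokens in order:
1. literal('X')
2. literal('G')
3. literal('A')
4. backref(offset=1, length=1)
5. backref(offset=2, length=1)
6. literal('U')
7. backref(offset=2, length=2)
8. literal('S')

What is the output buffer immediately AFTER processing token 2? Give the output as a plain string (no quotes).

Answer: XG

Derivation:
Token 1: literal('X'). Output: "X"
Token 2: literal('G'). Output: "XG"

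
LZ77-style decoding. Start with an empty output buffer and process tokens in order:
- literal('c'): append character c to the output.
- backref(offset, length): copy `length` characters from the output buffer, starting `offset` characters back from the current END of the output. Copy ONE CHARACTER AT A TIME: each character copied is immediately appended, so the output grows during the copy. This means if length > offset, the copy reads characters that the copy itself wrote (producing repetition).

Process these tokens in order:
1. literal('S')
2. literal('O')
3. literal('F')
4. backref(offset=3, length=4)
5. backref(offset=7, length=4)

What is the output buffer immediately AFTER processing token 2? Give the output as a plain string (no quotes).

Token 1: literal('S'). Output: "S"
Token 2: literal('O'). Output: "SO"

Answer: SO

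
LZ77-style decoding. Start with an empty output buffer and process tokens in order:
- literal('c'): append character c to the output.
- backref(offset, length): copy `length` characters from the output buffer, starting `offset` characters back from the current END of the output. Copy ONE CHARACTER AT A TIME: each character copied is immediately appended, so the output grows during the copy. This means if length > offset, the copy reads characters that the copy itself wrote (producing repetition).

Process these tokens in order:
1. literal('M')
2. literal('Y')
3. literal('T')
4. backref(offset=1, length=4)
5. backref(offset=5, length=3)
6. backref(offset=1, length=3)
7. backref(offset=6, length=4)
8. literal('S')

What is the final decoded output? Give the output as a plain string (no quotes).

Token 1: literal('M'). Output: "M"
Token 2: literal('Y'). Output: "MY"
Token 3: literal('T'). Output: "MYT"
Token 4: backref(off=1, len=4) (overlapping!). Copied 'TTTT' from pos 2. Output: "MYTTTTT"
Token 5: backref(off=5, len=3). Copied 'TTT' from pos 2. Output: "MYTTTTTTTT"
Token 6: backref(off=1, len=3) (overlapping!). Copied 'TTT' from pos 9. Output: "MYTTTTTTTTTTT"
Token 7: backref(off=6, len=4). Copied 'TTTT' from pos 7. Output: "MYTTTTTTTTTTTTTTT"
Token 8: literal('S'). Output: "MYTTTTTTTTTTTTTTTS"

Answer: MYTTTTTTTTTTTTTTTS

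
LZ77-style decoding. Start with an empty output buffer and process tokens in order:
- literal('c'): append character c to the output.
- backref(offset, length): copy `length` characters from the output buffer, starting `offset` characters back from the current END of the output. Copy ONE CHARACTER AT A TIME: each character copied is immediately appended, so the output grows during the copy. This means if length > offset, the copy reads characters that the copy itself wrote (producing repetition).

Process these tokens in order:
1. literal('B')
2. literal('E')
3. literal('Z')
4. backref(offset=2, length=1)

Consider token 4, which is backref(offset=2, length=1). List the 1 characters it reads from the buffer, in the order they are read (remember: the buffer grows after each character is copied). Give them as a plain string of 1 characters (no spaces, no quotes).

Answer: E

Derivation:
Token 1: literal('B'). Output: "B"
Token 2: literal('E'). Output: "BE"
Token 3: literal('Z'). Output: "BEZ"
Token 4: backref(off=2, len=1). Buffer before: "BEZ" (len 3)
  byte 1: read out[1]='E', append. Buffer now: "BEZE"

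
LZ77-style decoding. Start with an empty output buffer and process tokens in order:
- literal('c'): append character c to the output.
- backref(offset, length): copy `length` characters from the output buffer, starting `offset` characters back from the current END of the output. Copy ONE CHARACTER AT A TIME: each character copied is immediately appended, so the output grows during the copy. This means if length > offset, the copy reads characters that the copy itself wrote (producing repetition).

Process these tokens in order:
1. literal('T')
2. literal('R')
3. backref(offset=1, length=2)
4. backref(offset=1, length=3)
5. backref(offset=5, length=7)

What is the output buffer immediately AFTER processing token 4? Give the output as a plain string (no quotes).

Token 1: literal('T'). Output: "T"
Token 2: literal('R'). Output: "TR"
Token 3: backref(off=1, len=2) (overlapping!). Copied 'RR' from pos 1. Output: "TRRR"
Token 4: backref(off=1, len=3) (overlapping!). Copied 'RRR' from pos 3. Output: "TRRRRRR"

Answer: TRRRRRR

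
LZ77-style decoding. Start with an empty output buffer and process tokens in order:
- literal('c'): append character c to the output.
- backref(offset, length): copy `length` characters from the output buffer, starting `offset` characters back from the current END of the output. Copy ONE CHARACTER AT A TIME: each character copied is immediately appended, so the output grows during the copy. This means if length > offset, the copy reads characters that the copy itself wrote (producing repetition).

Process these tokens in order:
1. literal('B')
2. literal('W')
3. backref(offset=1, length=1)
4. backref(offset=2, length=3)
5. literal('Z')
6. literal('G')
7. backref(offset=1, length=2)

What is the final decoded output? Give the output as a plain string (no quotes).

Token 1: literal('B'). Output: "B"
Token 2: literal('W'). Output: "BW"
Token 3: backref(off=1, len=1). Copied 'W' from pos 1. Output: "BWW"
Token 4: backref(off=2, len=3) (overlapping!). Copied 'WWW' from pos 1. Output: "BWWWWW"
Token 5: literal('Z'). Output: "BWWWWWZ"
Token 6: literal('G'). Output: "BWWWWWZG"
Token 7: backref(off=1, len=2) (overlapping!). Copied 'GG' from pos 7. Output: "BWWWWWZGGG"

Answer: BWWWWWZGGG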